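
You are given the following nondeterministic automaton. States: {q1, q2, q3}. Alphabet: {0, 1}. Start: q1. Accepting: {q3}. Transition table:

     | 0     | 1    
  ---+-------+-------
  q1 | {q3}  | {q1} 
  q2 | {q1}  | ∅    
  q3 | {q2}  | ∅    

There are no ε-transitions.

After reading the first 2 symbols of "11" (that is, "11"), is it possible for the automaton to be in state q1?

Start in {q1}.
Read '1': q1→{q1}; now {q1}.
Read '1': q1→{q1}; now {q1}.
State q1 is in {q1}.

Yes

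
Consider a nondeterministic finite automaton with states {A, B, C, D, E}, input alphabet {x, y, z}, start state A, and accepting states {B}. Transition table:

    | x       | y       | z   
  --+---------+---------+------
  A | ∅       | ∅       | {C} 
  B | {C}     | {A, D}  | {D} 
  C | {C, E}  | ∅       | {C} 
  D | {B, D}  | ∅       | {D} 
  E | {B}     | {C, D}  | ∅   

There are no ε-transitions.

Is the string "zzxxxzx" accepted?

Start in {A}.
Read 'z': A→{C}; now {C}.
Read 'z': C→{C}; now {C}.
Read 'x': C→{C, E}; now {C, E}.
Read 'x': C→{C, E}, E→{B}; now {B, C, E}.
Read 'x': B→{C}, C→{C, E}, E→{B}; now {B, C, E}.
Read 'z': B→{D}, C→{C}, E→∅; now {C, D}.
Read 'x': C→{C, E}, D→{B, D}; now {B, C, D, E}.
The final set {B, C, D, E} contains the accepting state B.

Yes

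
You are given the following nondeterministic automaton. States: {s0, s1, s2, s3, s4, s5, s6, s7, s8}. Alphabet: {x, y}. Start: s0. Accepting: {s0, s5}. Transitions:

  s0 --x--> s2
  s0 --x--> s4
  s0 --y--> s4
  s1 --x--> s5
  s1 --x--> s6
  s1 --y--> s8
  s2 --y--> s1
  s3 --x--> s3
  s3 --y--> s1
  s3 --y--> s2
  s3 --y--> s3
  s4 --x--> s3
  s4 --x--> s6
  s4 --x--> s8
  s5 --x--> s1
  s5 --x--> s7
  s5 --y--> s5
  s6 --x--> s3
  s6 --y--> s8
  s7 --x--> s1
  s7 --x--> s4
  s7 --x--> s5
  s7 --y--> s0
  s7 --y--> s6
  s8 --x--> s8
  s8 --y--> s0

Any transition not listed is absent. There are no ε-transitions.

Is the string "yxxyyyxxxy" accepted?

Start in {s0}.
Read 'y': {s0} → {s4}.
Read 'x': {s4} → {s3, s6, s8}.
Read 'x': {s3, s6, s8} → {s3, s8}.
Read 'y': {s3, s8} → {s0, s1, s2, s3}.
Read 'y': {s0, s1, s2, s3} → {s1, s2, s3, s4, s8}.
Read 'y': {s1, s2, s3, s4, s8} → {s0, s1, s2, s3, s8}.
Read 'x': {s0, s1, s2, s3, s8} → {s2, s3, s4, s5, s6, s8}.
Read 'x': {s2, s3, s4, s5, s6, s8} → {s1, s3, s6, s7, s8}.
Read 'x': {s1, s3, s6, s7, s8} → {s1, s3, s4, s5, s6, s8}.
Read 'y': {s1, s3, s4, s5, s6, s8} → {s0, s1, s2, s3, s5, s8}.
The final set {s0, s1, s2, s3, s5, s8} contains the accepting states s0, s5.

Yes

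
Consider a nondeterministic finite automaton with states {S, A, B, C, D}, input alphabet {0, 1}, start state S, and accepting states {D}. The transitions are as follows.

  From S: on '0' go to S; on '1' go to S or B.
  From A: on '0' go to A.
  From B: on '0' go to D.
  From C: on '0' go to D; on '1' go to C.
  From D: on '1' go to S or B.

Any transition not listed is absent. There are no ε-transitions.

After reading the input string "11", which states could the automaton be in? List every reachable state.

Start in {S}.
Read '1': S→{S, B}; now {S, B}.
Read '1': S→{S, B}, B→∅; now {S, B}.

{S, B}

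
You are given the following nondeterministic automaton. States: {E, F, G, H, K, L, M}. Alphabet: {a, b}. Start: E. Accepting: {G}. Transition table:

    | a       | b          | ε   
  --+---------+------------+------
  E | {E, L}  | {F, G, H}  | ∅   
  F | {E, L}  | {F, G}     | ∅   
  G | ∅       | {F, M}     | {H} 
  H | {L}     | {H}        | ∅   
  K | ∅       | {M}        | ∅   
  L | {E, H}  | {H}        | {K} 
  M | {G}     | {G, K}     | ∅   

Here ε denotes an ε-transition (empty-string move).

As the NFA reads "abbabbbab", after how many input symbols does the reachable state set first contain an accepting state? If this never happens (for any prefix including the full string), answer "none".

2

Start in {E}.
Read 'a': E→{E, L}; union {E, L}; ε-closure = {E, K, L}.
Read 'b': E→{F, G, H}, K→{M}, L→{H}; now {F, G, H, M}.
None of the earlier sets intersect F, but {F, G, H, M} does.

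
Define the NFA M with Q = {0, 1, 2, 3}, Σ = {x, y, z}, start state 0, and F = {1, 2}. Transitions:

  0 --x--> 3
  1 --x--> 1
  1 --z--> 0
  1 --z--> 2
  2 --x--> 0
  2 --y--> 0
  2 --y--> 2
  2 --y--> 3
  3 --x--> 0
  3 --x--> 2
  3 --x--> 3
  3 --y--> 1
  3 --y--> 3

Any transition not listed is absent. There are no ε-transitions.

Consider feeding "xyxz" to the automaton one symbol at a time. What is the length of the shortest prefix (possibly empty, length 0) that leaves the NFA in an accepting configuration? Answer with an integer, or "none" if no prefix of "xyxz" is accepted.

2

Start in {0}.
Read 'x': 0→{3}; now {3}.
Read 'y': 3→{1, 3}; now {1, 3}.
None of the earlier sets intersect F, but {1, 3} does.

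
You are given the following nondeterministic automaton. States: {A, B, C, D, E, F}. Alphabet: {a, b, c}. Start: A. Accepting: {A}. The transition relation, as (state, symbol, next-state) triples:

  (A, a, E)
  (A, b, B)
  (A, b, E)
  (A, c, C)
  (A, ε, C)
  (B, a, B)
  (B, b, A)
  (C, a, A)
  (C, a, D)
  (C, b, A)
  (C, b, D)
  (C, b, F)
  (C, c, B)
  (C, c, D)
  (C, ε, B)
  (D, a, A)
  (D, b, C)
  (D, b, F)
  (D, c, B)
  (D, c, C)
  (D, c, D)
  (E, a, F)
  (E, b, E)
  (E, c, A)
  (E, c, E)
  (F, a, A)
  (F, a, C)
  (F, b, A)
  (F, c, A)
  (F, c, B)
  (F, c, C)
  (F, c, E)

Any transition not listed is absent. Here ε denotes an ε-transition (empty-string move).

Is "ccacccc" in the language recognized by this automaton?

No

Start: ε-closure({A}) = {A, B, C}.
Read 'c': {A, B, C} → {B, C, D}.
Read 'c': {B, C, D} → {B, C, D}.
Read 'a': {B, C, D} → {A, B, C, D}.
Read 'c': {A, B, C, D} → {B, C, D}.
Read 'c': {B, C, D} → {B, C, D}.
Read 'c': {B, C, D} → {B, C, D}.
Read 'c': {B, C, D} → {B, C, D}.
The final set {B, C, D} contains no accepting state.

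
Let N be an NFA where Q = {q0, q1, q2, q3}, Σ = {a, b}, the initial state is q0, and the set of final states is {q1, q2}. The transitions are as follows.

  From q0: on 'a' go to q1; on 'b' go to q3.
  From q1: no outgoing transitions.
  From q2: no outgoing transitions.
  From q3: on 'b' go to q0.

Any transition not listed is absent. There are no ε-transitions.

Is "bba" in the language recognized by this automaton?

Yes

Start in {q0}.
Read 'b': {q0} → {q3}.
Read 'b': {q3} → {q0}.
Read 'a': {q0} → {q1}.
The final set {q1} contains the accepting state q1.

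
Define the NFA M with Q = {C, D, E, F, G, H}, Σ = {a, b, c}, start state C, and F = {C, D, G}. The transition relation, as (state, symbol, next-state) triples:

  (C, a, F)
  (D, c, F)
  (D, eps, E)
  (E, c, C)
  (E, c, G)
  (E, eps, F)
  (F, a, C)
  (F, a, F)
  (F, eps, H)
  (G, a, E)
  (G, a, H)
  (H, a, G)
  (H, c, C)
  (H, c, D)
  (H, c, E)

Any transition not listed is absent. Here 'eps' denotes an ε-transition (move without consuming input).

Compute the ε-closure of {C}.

{C}

Begin with {C}.
No ε-moves leave this set, so the closure equals the set itself.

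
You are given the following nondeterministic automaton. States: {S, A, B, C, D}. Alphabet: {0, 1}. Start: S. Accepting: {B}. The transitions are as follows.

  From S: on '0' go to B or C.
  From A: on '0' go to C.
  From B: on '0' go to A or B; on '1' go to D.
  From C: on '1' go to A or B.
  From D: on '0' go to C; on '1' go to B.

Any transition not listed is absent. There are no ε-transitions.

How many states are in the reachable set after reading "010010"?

Start in {S}.
Read '0': {S} → {B, C}.
Read '1': {B, C} → {A, B, D}.
Read '0': {A, B, D} → {A, B, C}.
Read '0': {A, B, C} → {A, B, C}.
Read '1': {A, B, C} → {A, B, D}.
Read '0': {A, B, D} → {A, B, C}.
That set has 3 states.

3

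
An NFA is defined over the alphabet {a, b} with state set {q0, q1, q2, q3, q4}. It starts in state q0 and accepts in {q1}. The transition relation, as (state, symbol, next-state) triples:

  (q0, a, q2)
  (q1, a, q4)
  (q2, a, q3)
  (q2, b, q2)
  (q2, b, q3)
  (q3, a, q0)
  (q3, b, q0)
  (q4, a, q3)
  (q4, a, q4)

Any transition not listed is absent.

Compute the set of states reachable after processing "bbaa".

Start in {q0}.
Read 'b': {q0} → ∅.
The set is empty and remains empty for the remaining 3 symbols.

∅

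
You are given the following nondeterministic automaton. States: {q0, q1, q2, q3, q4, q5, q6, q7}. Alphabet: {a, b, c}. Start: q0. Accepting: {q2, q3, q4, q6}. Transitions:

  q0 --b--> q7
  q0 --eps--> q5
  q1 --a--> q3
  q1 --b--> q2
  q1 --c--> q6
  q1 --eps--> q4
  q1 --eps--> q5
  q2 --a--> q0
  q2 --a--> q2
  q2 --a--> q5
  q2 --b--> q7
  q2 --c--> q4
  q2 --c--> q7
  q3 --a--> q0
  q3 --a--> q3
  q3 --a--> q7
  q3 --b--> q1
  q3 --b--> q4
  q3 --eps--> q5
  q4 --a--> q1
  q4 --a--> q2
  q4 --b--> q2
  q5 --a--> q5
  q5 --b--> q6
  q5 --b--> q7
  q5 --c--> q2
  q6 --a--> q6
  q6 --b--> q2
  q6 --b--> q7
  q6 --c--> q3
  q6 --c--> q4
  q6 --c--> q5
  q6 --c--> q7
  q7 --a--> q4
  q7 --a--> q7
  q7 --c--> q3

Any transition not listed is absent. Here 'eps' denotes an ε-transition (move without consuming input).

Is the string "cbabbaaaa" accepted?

Start: ε-closure({q0}) = {q0, q5}.
Read 'c': q0→∅, q5→{q2}; now {q2}.
Read 'b': q2→{q7}; now {q7}.
Read 'a': q7→{q4, q7}; now {q4, q7}.
Read 'b': q4→{q2}, q7→∅; now {q2}.
Read 'b': q2→{q7}; now {q7}.
Read 'a': q7→{q4, q7}; now {q4, q7}.
Read 'a': q4→{q1, q2}, q7→{q4, q7}; union {q1, q2, q4, q7}; ε-closure = {q1, q2, q4, q5, q7}.
Read 'a': q1→{q3}, q2→{q0, q2, q5}, q4→{q1, q2}, q5→{q5}, q7→{q4, q7}; now {q0, q1, q2, q3, q4, q5, q7}.
Read 'a': q0→∅, q1→{q3}, q2→{q0, q2, q5}, q3→{q0, q3, q7}, q4→{q1, q2}, q5→{q5}, q7→{q4, q7}; now {q0, q1, q2, q3, q4, q5, q7}.
The final set {q0, q1, q2, q3, q4, q5, q7} contains the accepting states q2, q3, q4.

Yes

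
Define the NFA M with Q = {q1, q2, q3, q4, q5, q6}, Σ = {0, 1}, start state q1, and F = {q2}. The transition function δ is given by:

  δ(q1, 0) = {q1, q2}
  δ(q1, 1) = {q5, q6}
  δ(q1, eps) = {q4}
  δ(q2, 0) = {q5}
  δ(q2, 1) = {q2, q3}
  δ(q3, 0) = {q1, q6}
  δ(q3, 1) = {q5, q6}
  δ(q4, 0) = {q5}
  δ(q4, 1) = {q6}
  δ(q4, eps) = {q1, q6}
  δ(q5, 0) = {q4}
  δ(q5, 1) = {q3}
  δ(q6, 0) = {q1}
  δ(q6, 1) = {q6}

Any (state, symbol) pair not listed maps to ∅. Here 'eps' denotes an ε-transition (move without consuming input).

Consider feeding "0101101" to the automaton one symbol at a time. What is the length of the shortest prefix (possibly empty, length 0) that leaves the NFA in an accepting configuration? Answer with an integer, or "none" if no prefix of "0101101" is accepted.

1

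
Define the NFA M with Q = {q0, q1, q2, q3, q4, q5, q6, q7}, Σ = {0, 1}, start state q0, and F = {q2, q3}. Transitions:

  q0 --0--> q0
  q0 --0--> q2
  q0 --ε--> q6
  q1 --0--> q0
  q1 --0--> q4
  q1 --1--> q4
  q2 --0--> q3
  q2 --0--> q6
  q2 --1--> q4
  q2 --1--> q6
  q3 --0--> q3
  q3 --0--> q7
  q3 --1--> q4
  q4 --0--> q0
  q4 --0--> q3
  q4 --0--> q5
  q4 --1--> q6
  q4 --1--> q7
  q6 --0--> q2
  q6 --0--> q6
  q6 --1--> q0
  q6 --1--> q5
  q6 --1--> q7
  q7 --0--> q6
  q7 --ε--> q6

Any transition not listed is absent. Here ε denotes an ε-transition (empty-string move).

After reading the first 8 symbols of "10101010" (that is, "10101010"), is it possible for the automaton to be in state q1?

Start: ε-closure({q0}) = {q0, q6}.
Read '1': q0→∅, q6→{q0, q5, q7}; union {q0, q5, q7}; ε-closure = {q0, q5, q6, q7}.
Read '0': q0→{q0, q2}, q5→∅, q6→{q2, q6}, q7→{q6}; now {q0, q2, q6}.
Read '1': q0→∅, q2→{q4, q6}, q6→{q0, q5, q7}; now {q0, q4, q5, q6, q7}.
Read '0': q0→{q0, q2}, q4→{q0, q3, q5}, q5→∅, q6→{q2, q6}, q7→{q6}; now {q0, q2, q3, q5, q6}.
Read '1': q0→∅, q2→{q4, q6}, q3→{q4}, q5→∅, q6→{q0, q5, q7}; now {q0, q4, q5, q6, q7}.
Read '0': q0→{q0, q2}, q4→{q0, q3, q5}, q5→∅, q6→{q2, q6}, q7→{q6}; now {q0, q2, q3, q5, q6}.
Read '1': q0→∅, q2→{q4, q6}, q3→{q4}, q5→∅, q6→{q0, q5, q7}; now {q0, q4, q5, q6, q7}.
Read '0': q0→{q0, q2}, q4→{q0, q3, q5}, q5→∅, q6→{q2, q6}, q7→{q6}; now {q0, q2, q3, q5, q6}.
State q1 is not in {q0, q2, q3, q5, q6}.

No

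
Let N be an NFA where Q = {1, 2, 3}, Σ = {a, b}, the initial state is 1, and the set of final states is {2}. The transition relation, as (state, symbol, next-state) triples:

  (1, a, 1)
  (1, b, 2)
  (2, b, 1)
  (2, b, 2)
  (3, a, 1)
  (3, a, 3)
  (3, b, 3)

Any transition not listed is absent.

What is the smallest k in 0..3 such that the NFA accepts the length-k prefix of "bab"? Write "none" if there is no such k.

1

Start in {1}.
Read 'b': 1→{2}; now {2}.
None of the earlier sets intersect F, but {2} does.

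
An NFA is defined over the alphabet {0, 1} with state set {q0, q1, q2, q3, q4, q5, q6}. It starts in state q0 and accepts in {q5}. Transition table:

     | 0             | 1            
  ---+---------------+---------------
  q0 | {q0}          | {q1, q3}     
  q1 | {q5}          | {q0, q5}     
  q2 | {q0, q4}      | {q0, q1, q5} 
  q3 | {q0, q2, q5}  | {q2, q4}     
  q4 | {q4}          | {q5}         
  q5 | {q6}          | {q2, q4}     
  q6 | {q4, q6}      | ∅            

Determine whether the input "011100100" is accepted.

Start in {q0}.
Read '0': {q0} → {q0}.
Read '1': {q0} → {q1, q3}.
Read '1': {q1, q3} → {q0, q2, q4, q5}.
Read '1': {q0, q2, q4, q5} → {q0, q1, q2, q3, q4, q5}.
Read '0': {q0, q1, q2, q3, q4, q5} → {q0, q2, q4, q5, q6}.
Read '0': {q0, q2, q4, q5, q6} → {q0, q4, q6}.
Read '1': {q0, q4, q6} → {q1, q3, q5}.
Read '0': {q1, q3, q5} → {q0, q2, q5, q6}.
Read '0': {q0, q2, q5, q6} → {q0, q4, q6}.
The final set {q0, q4, q6} contains no accepting state.

No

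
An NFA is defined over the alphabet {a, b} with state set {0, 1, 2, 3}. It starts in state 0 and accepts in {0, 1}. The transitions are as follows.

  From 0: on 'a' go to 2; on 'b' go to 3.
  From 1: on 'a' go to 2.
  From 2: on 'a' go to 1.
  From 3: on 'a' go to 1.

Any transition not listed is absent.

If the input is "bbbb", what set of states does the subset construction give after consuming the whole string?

∅

Start in {0}.
Read 'b': 0→{3}; now {3}.
Read 'b': 3→∅; now ∅.
The set is empty and remains empty for the remaining 2 symbols.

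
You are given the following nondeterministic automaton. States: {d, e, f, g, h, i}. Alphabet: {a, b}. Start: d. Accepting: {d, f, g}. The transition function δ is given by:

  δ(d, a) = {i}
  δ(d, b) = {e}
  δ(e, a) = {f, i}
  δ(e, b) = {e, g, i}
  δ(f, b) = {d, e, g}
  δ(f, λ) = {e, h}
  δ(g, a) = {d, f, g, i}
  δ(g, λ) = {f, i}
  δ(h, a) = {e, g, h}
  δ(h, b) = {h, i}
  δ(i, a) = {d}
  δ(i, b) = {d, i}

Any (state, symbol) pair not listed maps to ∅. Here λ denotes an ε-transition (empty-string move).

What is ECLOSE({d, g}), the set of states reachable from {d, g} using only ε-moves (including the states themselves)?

{d, e, f, g, h, i}

Begin with {d, g}.
ε-move g → f; add f.
ε-move g → i; add i.
ε-move f → e; add e.
ε-move f → h; add h.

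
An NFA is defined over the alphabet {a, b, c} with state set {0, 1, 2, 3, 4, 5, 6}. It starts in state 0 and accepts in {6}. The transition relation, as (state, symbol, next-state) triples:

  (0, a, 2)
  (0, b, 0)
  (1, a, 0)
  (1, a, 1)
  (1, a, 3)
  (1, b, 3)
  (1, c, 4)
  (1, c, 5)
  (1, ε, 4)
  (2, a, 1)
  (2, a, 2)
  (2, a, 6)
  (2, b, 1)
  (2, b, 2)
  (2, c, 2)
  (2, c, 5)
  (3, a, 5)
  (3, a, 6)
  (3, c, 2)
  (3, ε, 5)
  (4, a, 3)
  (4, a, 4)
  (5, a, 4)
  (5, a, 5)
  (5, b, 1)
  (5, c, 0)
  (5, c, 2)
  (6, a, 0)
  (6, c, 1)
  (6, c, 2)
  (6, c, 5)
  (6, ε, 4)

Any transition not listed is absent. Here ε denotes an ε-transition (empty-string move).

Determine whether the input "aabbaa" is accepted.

Start in {0}.
Read 'a': 0→{2}; now {2}.
Read 'a': 2→{1, 2, 6}; union {1, 2, 6}; ε-closure = {1, 2, 4, 6}.
Read 'b': 1→{3}, 2→{1, 2}, 4→∅, 6→∅; union {1, 2, 3}; ε-closure = {1, 2, 3, 4, 5}.
Read 'b': 1→{3}, 2→{1, 2}, 3→∅, 4→∅, 5→{1}; union {1, 2, 3}; ε-closure = {1, 2, 3, 4, 5}.
Read 'a': 1→{0, 1, 3}, 2→{1, 2, 6}, 3→{5, 6}, 4→{3, 4}, 5→{4, 5}; now {0, 1, 2, 3, 4, 5, 6}.
Read 'a': 0→{2}, 1→{0, 1, 3}, 2→{1, 2, 6}, 3→{5, 6}, 4→{3, 4}, 5→{4, 5}, 6→{0}; now {0, 1, 2, 3, 4, 5, 6}.
The final set {0, 1, 2, 3, 4, 5, 6} contains the accepting state 6.

Yes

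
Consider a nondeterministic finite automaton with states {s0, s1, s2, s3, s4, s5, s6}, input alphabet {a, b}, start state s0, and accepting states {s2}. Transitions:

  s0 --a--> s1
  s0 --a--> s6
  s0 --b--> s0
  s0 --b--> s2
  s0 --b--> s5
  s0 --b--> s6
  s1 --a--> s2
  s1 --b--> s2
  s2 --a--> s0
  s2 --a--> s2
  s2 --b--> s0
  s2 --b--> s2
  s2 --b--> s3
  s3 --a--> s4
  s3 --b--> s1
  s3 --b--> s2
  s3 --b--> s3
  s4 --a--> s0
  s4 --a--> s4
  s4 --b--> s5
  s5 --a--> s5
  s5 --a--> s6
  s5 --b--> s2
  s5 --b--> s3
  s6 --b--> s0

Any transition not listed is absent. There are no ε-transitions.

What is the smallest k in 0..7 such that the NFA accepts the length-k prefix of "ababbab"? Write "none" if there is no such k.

Start in {s0}.
Read 'a': s0→{s1, s6}; now {s1, s6}.
Read 'b': s1→{s2}, s6→{s0}; now {s0, s2}.
None of the earlier sets intersect F, but {s0, s2} does.

2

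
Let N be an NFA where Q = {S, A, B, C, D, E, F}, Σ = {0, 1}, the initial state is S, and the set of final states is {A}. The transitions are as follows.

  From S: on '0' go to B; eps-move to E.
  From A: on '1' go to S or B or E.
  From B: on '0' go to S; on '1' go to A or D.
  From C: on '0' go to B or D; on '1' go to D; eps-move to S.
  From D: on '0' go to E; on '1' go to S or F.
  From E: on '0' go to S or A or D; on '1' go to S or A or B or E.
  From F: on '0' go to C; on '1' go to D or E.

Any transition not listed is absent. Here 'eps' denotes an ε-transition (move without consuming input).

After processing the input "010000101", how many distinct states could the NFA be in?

Start: ε-closure({S}) = {S, E}.
Read '0': {S, E} → {S, A, B, D, E}.
Read '1': {S, A, B, D, E} → {S, A, B, D, E, F}.
Read '0': {S, A, B, D, E, F} → {S, A, B, C, D, E}.
Read '0': {S, A, B, C, D, E} → {S, A, B, D, E}.
Read '0': {S, A, B, D, E} → {S, A, B, D, E}.
Read '0': {S, A, B, D, E} → {S, A, B, D, E}.
Read '1': {S, A, B, D, E} → {S, A, B, D, E, F}.
Read '0': {S, A, B, D, E, F} → {S, A, B, C, D, E}.
Read '1': {S, A, B, C, D, E} → {S, A, B, D, E, F}.
That set has 6 states.

6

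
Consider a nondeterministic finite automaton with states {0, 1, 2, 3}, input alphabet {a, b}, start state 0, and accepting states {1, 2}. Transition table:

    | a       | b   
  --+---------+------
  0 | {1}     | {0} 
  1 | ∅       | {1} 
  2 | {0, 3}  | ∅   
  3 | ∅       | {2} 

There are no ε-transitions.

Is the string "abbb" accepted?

Yes

Start in {0}.
Read 'a': 0→{1}; now {1}.
Read 'b': 1→{1}; now {1}.
Read 'b': 1→{1}; now {1}.
Read 'b': 1→{1}; now {1}.
The final set {1} contains the accepting state 1.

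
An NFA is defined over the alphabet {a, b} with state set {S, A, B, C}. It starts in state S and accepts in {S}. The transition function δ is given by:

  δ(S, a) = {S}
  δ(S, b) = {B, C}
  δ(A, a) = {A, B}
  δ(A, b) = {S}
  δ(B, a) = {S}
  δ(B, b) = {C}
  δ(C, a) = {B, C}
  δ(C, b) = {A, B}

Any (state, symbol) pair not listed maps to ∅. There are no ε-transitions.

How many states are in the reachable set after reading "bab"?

Start in {S}.
Read 'b': S→{B, C}; now {B, C}.
Read 'a': B→{S}, C→{B, C}; now {S, B, C}.
Read 'b': S→{B, C}, B→{C}, C→{A, B}; now {A, B, C}.
That set has 3 states.

3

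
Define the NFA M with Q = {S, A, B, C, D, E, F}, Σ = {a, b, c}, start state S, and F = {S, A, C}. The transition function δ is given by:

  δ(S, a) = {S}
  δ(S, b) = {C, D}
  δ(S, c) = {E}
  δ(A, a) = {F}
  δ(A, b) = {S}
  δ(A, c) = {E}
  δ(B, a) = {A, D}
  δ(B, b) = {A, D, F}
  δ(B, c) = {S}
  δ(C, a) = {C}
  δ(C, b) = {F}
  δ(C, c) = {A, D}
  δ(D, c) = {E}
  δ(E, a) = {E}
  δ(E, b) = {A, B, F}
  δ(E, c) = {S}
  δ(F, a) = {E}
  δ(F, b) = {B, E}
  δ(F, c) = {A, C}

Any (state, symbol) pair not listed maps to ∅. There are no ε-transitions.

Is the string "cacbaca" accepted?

No

Start in {S}.
Read 'c': {S} → {E}.
Read 'a': {E} → {E}.
Read 'c': {E} → {S}.
Read 'b': {S} → {C, D}.
Read 'a': {C, D} → {C}.
Read 'c': {C} → {A, D}.
Read 'a': {A, D} → {F}.
The final set {F} contains no accepting state.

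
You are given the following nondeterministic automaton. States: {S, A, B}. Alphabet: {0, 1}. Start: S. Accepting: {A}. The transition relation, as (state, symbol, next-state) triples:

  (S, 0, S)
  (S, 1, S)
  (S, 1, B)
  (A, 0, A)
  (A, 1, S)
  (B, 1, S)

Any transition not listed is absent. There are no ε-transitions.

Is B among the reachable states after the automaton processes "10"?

No

Start in {S}.
Read '1': {S} → {S, B}.
Read '0': {S, B} → {S}.
State B is not in {S}.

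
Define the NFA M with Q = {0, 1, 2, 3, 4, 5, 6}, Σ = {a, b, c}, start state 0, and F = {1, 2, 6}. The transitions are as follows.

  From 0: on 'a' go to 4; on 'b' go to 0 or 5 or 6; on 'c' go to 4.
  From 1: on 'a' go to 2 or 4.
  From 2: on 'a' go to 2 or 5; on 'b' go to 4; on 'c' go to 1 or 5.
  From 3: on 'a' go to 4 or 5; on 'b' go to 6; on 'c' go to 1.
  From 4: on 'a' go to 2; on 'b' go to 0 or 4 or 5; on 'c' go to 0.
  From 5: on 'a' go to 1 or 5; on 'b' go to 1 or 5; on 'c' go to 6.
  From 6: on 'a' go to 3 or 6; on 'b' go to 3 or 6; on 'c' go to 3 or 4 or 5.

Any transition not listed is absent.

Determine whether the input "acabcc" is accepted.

Start in {0}.
Read 'a': 0→{4}; now {4}.
Read 'c': 4→{0}; now {0}.
Read 'a': 0→{4}; now {4}.
Read 'b': 4→{0, 4, 5}; now {0, 4, 5}.
Read 'c': 0→{4}, 4→{0}, 5→{6}; now {0, 4, 6}.
Read 'c': 0→{4}, 4→{0}, 6→{3, 4, 5}; now {0, 3, 4, 5}.
The final set {0, 3, 4, 5} contains no accepting state.

No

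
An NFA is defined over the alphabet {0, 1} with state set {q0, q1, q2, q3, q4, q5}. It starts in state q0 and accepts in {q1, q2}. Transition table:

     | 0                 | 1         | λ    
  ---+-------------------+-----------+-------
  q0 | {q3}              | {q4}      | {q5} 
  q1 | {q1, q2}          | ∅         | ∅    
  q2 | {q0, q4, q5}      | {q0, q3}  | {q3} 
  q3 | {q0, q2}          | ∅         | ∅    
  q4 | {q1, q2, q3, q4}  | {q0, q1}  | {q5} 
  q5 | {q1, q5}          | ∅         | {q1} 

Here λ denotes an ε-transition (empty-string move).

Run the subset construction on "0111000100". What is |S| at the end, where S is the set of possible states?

Start: ε-closure({q0}) = {q0, q1, q5}.
Read '0': {q0, q1, q5} → {q1, q2, q3, q5}.
Read '1': {q1, q2, q3, q5} → {q0, q1, q3, q5}.
Read '1': {q0, q1, q3, q5} → {q1, q4, q5}.
Read '1': {q1, q4, q5} → {q0, q1, q5}.
Read '0': {q0, q1, q5} → {q1, q2, q3, q5}.
Read '0': {q1, q2, q3, q5} → {q0, q1, q2, q3, q4, q5}.
Read '0': {q0, q1, q2, q3, q4, q5} → {q0, q1, q2, q3, q4, q5}.
Read '1': {q0, q1, q2, q3, q4, q5} → {q0, q1, q3, q4, q5}.
Read '0': {q0, q1, q3, q4, q5} → {q0, q1, q2, q3, q4, q5}.
Read '0': {q0, q1, q2, q3, q4, q5} → {q0, q1, q2, q3, q4, q5}.
That set has 6 states.

6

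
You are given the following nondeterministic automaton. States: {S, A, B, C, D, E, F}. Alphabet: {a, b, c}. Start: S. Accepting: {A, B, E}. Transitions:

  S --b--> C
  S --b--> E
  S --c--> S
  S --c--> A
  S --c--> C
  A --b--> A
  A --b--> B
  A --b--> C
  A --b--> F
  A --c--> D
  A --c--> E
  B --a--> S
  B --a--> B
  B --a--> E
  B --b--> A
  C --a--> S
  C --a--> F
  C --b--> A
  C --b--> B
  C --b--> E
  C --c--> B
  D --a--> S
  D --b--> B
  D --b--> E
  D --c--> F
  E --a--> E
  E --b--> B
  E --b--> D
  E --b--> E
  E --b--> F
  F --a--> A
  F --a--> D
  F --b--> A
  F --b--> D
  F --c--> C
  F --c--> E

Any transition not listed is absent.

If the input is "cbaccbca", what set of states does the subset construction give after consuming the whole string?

Start in {S}.
Read 'c': {S} → {S, A, C}.
Read 'b': {S, A, C} → {A, B, C, E, F}.
Read 'a': {A, B, C, E, F} → {S, A, B, D, E, F}.
Read 'c': {S, A, B, D, E, F} → {S, A, C, D, E, F}.
Read 'c': {S, A, C, D, E, F} → {S, A, B, C, D, E, F}.
Read 'b': {S, A, B, C, D, E, F} → {A, B, C, D, E, F}.
Read 'c': {A, B, C, D, E, F} → {B, C, D, E, F}.
Read 'a': {B, C, D, E, F} → {S, A, B, D, E, F}.

{S, A, B, D, E, F}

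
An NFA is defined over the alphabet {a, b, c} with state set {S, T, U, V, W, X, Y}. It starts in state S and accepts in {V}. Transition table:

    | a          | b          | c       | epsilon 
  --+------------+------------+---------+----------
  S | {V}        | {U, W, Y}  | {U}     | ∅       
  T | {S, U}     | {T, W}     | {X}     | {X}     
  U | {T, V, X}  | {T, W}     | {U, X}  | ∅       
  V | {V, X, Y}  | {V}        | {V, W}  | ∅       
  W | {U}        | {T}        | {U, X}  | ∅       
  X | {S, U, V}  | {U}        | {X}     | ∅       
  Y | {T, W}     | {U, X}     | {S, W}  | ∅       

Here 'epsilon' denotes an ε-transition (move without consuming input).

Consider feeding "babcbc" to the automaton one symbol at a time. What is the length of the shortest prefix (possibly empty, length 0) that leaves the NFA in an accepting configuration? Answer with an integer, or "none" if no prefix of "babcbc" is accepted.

2

Start in {S}.
Read 'b': S→{U, W, Y}; now {U, W, Y}.
Read 'a': U→{T, V, X}, W→{U}, Y→{T, W}; now {T, U, V, W, X}.
None of the earlier sets intersect F, but {T, U, V, W, X} does.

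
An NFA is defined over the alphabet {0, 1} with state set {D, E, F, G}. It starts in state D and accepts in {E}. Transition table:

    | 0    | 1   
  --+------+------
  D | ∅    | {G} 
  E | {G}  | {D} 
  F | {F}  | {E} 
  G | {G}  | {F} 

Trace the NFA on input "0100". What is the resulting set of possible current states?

Start in {D}.
Read '0': D→∅; now ∅.
The set is empty and remains empty for the remaining 3 symbols.

∅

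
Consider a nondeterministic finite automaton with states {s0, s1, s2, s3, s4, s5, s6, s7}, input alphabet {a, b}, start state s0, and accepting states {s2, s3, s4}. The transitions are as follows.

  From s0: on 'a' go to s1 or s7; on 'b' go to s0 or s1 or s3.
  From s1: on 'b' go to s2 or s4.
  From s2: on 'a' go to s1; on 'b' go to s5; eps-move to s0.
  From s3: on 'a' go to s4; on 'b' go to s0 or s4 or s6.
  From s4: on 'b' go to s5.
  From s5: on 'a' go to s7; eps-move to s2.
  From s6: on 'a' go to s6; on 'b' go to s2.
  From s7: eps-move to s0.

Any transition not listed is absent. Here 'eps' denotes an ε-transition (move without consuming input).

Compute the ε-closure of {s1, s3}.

{s1, s3}

Begin with {s1, s3}.
No ε-moves leave this set, so the closure equals the set itself.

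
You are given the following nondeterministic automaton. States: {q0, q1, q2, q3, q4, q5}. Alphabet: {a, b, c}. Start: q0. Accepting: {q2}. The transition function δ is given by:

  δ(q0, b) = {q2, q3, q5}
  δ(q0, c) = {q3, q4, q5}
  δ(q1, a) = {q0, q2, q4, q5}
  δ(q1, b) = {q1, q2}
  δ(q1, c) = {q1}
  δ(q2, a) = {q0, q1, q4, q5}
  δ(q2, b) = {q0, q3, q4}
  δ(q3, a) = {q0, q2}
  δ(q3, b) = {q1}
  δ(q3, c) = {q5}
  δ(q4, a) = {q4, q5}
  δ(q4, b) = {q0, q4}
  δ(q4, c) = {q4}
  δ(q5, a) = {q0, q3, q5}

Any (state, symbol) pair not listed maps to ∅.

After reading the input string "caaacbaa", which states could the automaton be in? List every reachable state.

{q0, q1, q2, q3, q4, q5}

Start in {q0}.
Read 'c': q0→{q3, q4, q5}; now {q3, q4, q5}.
Read 'a': q3→{q0, q2}, q4→{q4, q5}, q5→{q0, q3, q5}; now {q0, q2, q3, q4, q5}.
Read 'a': q0→∅, q2→{q0, q1, q4, q5}, q3→{q0, q2}, q4→{q4, q5}, q5→{q0, q3, q5}; now {q0, q1, q2, q3, q4, q5}.
Read 'a': q0→∅, q1→{q0, q2, q4, q5}, q2→{q0, q1, q4, q5}, q3→{q0, q2}, q4→{q4, q5}, q5→{q0, q3, q5}; now {q0, q1, q2, q3, q4, q5}.
Read 'c': q0→{q3, q4, q5}, q1→{q1}, q2→∅, q3→{q5}, q4→{q4}, q5→∅; now {q1, q3, q4, q5}.
Read 'b': q1→{q1, q2}, q3→{q1}, q4→{q0, q4}, q5→∅; now {q0, q1, q2, q4}.
Read 'a': q0→∅, q1→{q0, q2, q4, q5}, q2→{q0, q1, q4, q5}, q4→{q4, q5}; now {q0, q1, q2, q4, q5}.
Read 'a': q0→∅, q1→{q0, q2, q4, q5}, q2→{q0, q1, q4, q5}, q4→{q4, q5}, q5→{q0, q3, q5}; now {q0, q1, q2, q3, q4, q5}.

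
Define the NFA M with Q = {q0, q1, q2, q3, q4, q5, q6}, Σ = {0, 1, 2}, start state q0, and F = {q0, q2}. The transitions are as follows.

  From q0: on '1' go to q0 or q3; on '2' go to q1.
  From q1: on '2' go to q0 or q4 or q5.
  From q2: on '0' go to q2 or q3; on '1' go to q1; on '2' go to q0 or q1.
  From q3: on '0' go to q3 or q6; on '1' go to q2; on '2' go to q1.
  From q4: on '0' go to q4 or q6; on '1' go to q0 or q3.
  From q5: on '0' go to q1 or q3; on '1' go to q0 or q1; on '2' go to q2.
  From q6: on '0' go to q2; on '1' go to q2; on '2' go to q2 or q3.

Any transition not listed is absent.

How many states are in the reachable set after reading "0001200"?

Start in {q0}.
Read '0': {q0} → ∅.
The set is empty and remains empty for the remaining 6 symbols.
That set has 0 states.

0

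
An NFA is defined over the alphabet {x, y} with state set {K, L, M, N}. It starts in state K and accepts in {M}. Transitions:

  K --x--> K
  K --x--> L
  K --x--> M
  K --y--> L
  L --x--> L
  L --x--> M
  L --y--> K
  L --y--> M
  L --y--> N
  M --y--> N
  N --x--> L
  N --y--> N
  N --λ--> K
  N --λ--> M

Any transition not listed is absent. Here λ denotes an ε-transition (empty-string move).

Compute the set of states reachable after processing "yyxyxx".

{K, L, M}

Start in {K}.
Read 'y': {K} → {L}.
Read 'y': {L} → {K, M, N}.
Read 'x': {K, M, N} → {K, L, M}.
Read 'y': {K, L, M} → {K, L, M, N}.
Read 'x': {K, L, M, N} → {K, L, M}.
Read 'x': {K, L, M} → {K, L, M}.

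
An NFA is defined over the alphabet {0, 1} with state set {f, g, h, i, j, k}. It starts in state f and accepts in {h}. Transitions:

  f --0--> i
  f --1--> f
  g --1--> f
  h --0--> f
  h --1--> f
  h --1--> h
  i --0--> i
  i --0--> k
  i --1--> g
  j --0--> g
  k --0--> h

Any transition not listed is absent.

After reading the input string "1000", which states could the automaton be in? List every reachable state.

Start in {f}.
Read '1': f→{f}; now {f}.
Read '0': f→{i}; now {i}.
Read '0': i→{i, k}; now {i, k}.
Read '0': i→{i, k}, k→{h}; now {h, i, k}.

{h, i, k}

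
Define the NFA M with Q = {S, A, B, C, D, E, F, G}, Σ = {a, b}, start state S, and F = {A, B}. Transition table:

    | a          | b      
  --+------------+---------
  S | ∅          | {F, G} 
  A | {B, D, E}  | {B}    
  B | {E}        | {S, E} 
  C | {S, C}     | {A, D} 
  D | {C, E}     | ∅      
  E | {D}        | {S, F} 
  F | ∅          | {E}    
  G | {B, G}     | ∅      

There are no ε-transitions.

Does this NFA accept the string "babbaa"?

Start in {S}.
Read 'b': {S} → {F, G}.
Read 'a': {F, G} → {B, G}.
Read 'b': {B, G} → {S, E}.
Read 'b': {S, E} → {S, F, G}.
Read 'a': {S, F, G} → {B, G}.
Read 'a': {B, G} → {B, E, G}.
The final set {B, E, G} contains the accepting state B.

Yes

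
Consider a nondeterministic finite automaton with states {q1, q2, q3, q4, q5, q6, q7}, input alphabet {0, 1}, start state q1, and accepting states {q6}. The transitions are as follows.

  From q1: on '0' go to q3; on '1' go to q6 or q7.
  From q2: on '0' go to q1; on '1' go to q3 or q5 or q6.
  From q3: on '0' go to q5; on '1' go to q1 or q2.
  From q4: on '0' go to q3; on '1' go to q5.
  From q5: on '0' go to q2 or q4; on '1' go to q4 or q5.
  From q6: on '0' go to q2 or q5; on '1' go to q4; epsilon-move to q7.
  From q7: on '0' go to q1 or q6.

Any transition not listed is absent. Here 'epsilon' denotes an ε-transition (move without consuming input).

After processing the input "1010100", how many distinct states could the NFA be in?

7

Start in {q1}.
Read '1': {q1} → {q6, q7}.
Read '0': {q6, q7} → {q1, q2, q5, q6, q7}.
Read '1': {q1, q2, q5, q6, q7} → {q3, q4, q5, q6, q7}.
Read '0': {q3, q4, q5, q6, q7} → {q1, q2, q3, q4, q5, q6, q7}.
Read '1': {q1, q2, q3, q4, q5, q6, q7} → {q1, q2, q3, q4, q5, q6, q7}.
Read '0': {q1, q2, q3, q4, q5, q6, q7} → {q1, q2, q3, q4, q5, q6, q7}.
Read '0': {q1, q2, q3, q4, q5, q6, q7} → {q1, q2, q3, q4, q5, q6, q7}.
That set has 7 states.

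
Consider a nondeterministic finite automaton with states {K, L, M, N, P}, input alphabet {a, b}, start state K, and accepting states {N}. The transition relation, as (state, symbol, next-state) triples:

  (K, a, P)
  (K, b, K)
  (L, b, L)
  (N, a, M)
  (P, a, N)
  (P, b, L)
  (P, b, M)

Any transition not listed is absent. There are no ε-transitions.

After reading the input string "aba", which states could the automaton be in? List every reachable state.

∅

Start in {K}.
Read 'a': K→{P}; now {P}.
Read 'b': P→{L, M}; now {L, M}.
Read 'a': L→∅, M→∅; now ∅.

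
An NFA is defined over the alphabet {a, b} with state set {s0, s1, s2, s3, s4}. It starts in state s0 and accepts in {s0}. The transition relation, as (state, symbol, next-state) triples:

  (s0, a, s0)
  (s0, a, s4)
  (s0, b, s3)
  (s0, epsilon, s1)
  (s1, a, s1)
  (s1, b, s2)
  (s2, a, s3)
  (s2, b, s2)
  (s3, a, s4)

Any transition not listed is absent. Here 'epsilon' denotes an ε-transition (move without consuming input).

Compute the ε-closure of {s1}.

Begin with {s1}.
No ε-moves leave this set, so the closure equals the set itself.

{s1}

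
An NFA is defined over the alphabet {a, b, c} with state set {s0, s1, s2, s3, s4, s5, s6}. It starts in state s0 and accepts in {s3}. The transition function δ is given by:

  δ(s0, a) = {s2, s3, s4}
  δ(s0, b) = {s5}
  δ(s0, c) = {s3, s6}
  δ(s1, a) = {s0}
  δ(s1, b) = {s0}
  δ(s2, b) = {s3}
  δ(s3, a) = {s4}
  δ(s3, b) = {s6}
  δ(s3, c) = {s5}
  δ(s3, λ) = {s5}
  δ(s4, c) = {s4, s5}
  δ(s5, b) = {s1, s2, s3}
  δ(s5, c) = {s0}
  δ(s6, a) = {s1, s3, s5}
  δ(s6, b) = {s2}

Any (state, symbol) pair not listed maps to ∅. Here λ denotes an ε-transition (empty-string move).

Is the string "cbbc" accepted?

Yes

Start in {s0}.
Read 'c': {s0} → {s3, s5, s6}.
Read 'b': {s3, s5, s6} → {s1, s2, s3, s5, s6}.
Read 'b': {s1, s2, s3, s5, s6} → {s0, s1, s2, s3, s5, s6}.
Read 'c': {s0, s1, s2, s3, s5, s6} → {s0, s3, s5, s6}.
The final set {s0, s3, s5, s6} contains the accepting state s3.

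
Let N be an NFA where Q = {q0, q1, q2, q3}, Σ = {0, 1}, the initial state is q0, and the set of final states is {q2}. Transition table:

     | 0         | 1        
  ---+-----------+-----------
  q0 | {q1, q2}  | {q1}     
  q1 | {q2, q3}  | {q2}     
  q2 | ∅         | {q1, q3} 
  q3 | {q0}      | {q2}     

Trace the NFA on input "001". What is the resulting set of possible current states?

Start in {q0}.
Read '0': q0→{q1, q2}; now {q1, q2}.
Read '0': q1→{q2, q3}, q2→∅; now {q2, q3}.
Read '1': q2→{q1, q3}, q3→{q2}; now {q1, q2, q3}.

{q1, q2, q3}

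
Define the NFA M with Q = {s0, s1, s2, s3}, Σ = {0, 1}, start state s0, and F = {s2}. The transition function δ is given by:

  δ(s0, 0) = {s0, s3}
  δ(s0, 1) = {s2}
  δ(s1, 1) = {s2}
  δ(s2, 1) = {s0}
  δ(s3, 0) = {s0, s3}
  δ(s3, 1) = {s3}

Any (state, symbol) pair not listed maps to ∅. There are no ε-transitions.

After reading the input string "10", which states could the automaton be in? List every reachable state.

∅

Start in {s0}.
Read '1': {s0} → {s2}.
Read '0': {s2} → ∅.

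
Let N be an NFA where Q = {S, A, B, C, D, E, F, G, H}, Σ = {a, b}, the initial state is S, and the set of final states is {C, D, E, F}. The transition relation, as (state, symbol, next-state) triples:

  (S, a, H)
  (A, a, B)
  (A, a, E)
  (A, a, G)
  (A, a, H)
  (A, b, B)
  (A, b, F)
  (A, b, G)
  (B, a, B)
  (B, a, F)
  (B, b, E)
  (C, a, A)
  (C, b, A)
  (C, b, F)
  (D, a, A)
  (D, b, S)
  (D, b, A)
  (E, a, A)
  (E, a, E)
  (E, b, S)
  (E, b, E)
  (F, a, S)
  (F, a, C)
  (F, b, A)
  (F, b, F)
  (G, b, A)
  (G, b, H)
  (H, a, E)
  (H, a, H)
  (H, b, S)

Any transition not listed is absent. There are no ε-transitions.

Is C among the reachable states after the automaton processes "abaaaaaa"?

Yes

Start in {S}.
Read 'a': S→{H}; now {H}.
Read 'b': H→{S}; now {S}.
Read 'a': S→{H}; now {H}.
Read 'a': H→{E, H}; now {E, H}.
Read 'a': E→{A, E}, H→{E, H}; now {A, E, H}.
Read 'a': A→{B, E, G, H}, E→{A, E}, H→{E, H}; now {A, B, E, G, H}.
Read 'a': A→{B, E, G, H}, B→{B, F}, E→{A, E}, G→∅, H→{E, H}; now {A, B, E, F, G, H}.
Read 'a': A→{B, E, G, H}, B→{B, F}, E→{A, E}, F→{S, C}, G→∅, H→{E, H}; now {S, A, B, C, E, F, G, H}.
State C is in {S, A, B, C, E, F, G, H}.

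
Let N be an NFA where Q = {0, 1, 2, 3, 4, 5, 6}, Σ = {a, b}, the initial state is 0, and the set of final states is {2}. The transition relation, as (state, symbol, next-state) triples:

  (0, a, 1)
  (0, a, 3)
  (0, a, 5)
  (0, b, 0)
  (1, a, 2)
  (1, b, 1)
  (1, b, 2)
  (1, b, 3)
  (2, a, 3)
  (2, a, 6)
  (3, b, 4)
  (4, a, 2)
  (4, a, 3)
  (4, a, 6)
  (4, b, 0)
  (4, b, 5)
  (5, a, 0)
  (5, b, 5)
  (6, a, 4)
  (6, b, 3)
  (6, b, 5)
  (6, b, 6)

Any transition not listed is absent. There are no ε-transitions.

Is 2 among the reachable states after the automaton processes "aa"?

Yes

Start in {0}.
Read 'a': 0→{1, 3, 5}; now {1, 3, 5}.
Read 'a': 1→{2}, 3→∅, 5→{0}; now {0, 2}.
State 2 is in {0, 2}.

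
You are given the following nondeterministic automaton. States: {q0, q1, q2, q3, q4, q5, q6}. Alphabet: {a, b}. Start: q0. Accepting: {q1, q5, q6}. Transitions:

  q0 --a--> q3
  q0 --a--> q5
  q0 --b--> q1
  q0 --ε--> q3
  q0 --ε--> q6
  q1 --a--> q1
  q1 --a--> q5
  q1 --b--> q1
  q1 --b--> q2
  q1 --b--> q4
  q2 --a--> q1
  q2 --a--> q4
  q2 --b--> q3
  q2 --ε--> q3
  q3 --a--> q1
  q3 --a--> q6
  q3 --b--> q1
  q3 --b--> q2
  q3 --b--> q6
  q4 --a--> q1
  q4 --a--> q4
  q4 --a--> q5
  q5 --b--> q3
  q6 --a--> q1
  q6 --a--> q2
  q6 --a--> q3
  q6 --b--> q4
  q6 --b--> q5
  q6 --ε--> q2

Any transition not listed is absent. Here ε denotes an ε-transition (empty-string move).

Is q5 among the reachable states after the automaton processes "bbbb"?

Yes

Start: ε-closure({q0}) = {q0, q2, q3, q6}.
Read 'b': q0→{q1}, q2→{q3}, q3→{q1, q2, q6}, q6→{q4, q5}; now {q1, q2, q3, q4, q5, q6}.
Read 'b': q1→{q1, q2, q4}, q2→{q3}, q3→{q1, q2, q6}, q4→∅, q5→{q3}, q6→{q4, q5}; now {q1, q2, q3, q4, q5, q6}.
Read 'b': q1→{q1, q2, q4}, q2→{q3}, q3→{q1, q2, q6}, q4→∅, q5→{q3}, q6→{q4, q5}; now {q1, q2, q3, q4, q5, q6}.
Read 'b': q1→{q1, q2, q4}, q2→{q3}, q3→{q1, q2, q6}, q4→∅, q5→{q3}, q6→{q4, q5}; now {q1, q2, q3, q4, q5, q6}.
State q5 is in {q1, q2, q3, q4, q5, q6}.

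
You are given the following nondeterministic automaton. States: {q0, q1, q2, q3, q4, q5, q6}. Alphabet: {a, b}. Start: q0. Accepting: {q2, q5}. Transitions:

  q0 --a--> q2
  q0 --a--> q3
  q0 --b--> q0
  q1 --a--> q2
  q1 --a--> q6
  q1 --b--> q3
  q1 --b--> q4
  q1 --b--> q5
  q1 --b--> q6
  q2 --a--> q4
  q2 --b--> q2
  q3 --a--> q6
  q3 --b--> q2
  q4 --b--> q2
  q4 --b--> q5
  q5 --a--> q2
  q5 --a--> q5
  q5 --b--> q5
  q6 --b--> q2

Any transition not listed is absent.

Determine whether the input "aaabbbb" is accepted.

No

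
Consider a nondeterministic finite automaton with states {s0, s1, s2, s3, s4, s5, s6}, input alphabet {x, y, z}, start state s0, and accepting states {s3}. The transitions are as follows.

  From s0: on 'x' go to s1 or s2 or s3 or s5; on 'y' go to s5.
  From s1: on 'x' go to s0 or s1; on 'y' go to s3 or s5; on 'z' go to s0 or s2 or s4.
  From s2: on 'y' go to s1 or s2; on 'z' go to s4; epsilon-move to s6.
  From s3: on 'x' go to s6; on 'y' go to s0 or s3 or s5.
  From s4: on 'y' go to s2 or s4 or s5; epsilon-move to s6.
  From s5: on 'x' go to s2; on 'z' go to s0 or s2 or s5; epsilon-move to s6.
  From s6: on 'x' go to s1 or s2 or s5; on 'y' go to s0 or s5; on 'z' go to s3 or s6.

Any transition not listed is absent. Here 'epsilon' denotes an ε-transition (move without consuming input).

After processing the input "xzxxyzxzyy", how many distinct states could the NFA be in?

Start in {s0}.
Read 'x': s0→{s1, s2, s3, s5}; union {s1, s2, s3, s5}; ε-closure = {s1, s2, s3, s5, s6}.
Read 'z': s1→{s0, s2, s4}, s2→{s4}, s3→∅, s5→{s0, s2, s5}, s6→{s3, s6}; now {s0, s2, s3, s4, s5, s6}.
Read 'x': s0→{s1, s2, s3, s5}, s2→∅, s3→{s6}, s4→∅, s5→{s2}, s6→{s1, s2, s5}; now {s1, s2, s3, s5, s6}.
Read 'x': s1→{s0, s1}, s2→∅, s3→{s6}, s5→{s2}, s6→{s1, s2, s5}; now {s0, s1, s2, s5, s6}.
Read 'y': s0→{s5}, s1→{s3, s5}, s2→{s1, s2}, s5→∅, s6→{s0, s5}; union {s0, s1, s2, s3, s5}; ε-closure = {s0, s1, s2, s3, s5, s6}.
Read 'z': s0→∅, s1→{s0, s2, s4}, s2→{s4}, s3→∅, s5→{s0, s2, s5}, s6→{s3, s6}; now {s0, s2, s3, s4, s5, s6}.
Read 'x': s0→{s1, s2, s3, s5}, s2→∅, s3→{s6}, s4→∅, s5→{s2}, s6→{s1, s2, s5}; now {s1, s2, s3, s5, s6}.
Read 'z': s1→{s0, s2, s4}, s2→{s4}, s3→∅, s5→{s0, s2, s5}, s6→{s3, s6}; now {s0, s2, s3, s4, s5, s6}.
Read 'y': s0→{s5}, s2→{s1, s2}, s3→{s0, s3, s5}, s4→{s2, s4, s5}, s5→∅, s6→{s0, s5}; union {s0, s1, s2, s3, s4, s5}; ε-closure = {s0, s1, s2, s3, s4, s5, s6}.
Read 'y': s0→{s5}, s1→{s3, s5}, s2→{s1, s2}, s3→{s0, s3, s5}, s4→{s2, s4, s5}, s5→∅, s6→{s0, s5}; union {s0, s1, s2, s3, s4, s5}; ε-closure = {s0, s1, s2, s3, s4, s5, s6}.
That set has 7 states.

7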